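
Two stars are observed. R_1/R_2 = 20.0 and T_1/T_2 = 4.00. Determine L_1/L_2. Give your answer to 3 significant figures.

From the Stefan–Boltzmann law, L ∝ R²T⁴, so
L_1/L_2 = (R_1/R_2)² (T_1/T_2)⁴ = (20.0)² × (4.00)⁴ = 400.0 × 256.0 = 1.024×10^5.

1.02×10^5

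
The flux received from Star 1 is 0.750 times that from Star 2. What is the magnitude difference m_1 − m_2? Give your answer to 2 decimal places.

m_1 − m_2 = −2.5 log₁₀(F_1/F_2) = −2.5 log₁₀(0.750) = −2.5 × (-0.125) = 0.312.

0.31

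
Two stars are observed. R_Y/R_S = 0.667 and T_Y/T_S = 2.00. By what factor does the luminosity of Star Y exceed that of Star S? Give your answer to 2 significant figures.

From the Stefan–Boltzmann law, L ∝ R²T⁴, so
L_Y/L_S = (R_Y/R_S)² (T_Y/T_S)⁴ = (0.667)² × (2.00)⁴ = 0.4449 × 16.00 = 7.118.

7.1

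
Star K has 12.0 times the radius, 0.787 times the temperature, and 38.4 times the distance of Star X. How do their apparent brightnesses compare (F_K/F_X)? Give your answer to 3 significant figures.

0.0375

L_K/L_X = (R_K/R_X)²(T_K/T_X)⁴ = (12.0)² × (0.787)⁴ = 55.24.
F_K/F_X = (L_K/L_X)/(d_K/d_X)² = 55.24 / (38.4)² = 0.03746.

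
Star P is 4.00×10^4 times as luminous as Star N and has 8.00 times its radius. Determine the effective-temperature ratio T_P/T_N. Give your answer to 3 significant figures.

5.00

L ∝ R²T⁴ gives T ∝ (L/R²)^(1/4), so
T_P/T_N = (4.00×10^4 / 8.00²)^(1/4) = (625.0)^(1/4) = 5.000.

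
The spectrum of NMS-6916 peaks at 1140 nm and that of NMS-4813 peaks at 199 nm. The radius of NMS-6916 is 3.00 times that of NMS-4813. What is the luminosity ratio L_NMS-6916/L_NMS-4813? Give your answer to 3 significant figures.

0.00836

Wien's law gives T ∝ 1/λ_max, so T_NMS-6916/T_NMS-4813 = λ_NMS-4813/λ_NMS-6916 = 199/1140 = 0.1746.
Then L ∝ R²T⁴ gives L_NMS-6916/L_NMS-4813 = (3.00)² × (0.1746)⁴ = 9.000 × 9.285×10^-4 = 0.008357.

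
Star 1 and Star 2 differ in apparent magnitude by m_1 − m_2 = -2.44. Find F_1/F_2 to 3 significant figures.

F_1/F_2 = 10^(−(m_1 − m_2)/2.5) = 10^(2.44/2.5) = 10^0.976 = 9.462.

9.46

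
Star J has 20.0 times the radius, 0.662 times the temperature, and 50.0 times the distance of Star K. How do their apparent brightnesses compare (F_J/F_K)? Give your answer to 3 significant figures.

L_J/L_K = (R_J/R_K)²(T_J/T_K)⁴ = (20.0)² × (0.662)⁴ = 76.82.
F_J/F_K = (L_J/L_K)/(d_J/d_K)² = 76.82 / (50.0)² = 0.03073.

0.0307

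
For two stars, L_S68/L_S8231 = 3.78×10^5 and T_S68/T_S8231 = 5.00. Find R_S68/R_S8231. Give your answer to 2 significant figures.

25

L ∝ R²T⁴ gives R ∝ √L / T², so
R_S68/R_S8231 = √(3.78×10^5) / (5.00)² = 614.8 / 25.00 = 24.59.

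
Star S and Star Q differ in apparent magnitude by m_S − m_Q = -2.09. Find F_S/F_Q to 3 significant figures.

6.85

F_S/F_Q = 10^(−(m_S − m_Q)/2.5) = 10^(2.09/2.5) = 10^0.836 = 6.855.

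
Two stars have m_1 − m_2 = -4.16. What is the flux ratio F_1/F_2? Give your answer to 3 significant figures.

46.1

F_1/F_2 = 10^(−(m_1 − m_2)/2.5) = 10^(4.16/2.5) = 10^1.664 = 46.13.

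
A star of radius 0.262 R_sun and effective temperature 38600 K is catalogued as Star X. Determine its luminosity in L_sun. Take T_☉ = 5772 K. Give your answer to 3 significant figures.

137 L_sun

L/L_☉ = (R/R_☉)² (T/T_☉)⁴ = (0.262)² × (38600/5772)⁴
       = 0.06864 × (6.687)⁴ = 0.06864 × 2000 = 137.3.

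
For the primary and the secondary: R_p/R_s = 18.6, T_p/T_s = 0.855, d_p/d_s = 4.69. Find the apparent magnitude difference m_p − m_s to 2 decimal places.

-2.31

L_p/L_s = (18.6)²(0.855)⁴ = 184.9.
F_p/F_s = (L_p/L_s)/(d_p/d_s)² = 184.9/22.00 = 8.405.
m_p − m_s = −2.5 log₁₀(8.405) = -2.31.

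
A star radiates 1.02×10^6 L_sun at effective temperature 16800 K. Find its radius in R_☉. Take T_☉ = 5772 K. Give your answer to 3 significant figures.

R/R_☉ = √(L/L_☉) / (T/T_☉)² = √(1.02×10^6) / (2.911)²
       = 1010 / 8.472 = 119.2.

119 R_☉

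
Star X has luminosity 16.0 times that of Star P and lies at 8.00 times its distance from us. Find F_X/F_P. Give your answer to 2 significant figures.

0.25

F = L/(4πd²), so F_X/F_P = (L_X/L_P) / (d_X/d_P)²
= 16.0 / (8.00)² = 16.0 / 64.00 = 0.2500.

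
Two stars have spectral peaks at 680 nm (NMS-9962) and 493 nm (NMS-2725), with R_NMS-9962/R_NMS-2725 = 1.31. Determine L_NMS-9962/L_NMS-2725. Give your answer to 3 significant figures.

0.474

Wien's law gives T ∝ 1/λ_max, so T_NMS-9962/T_NMS-2725 = λ_NMS-2725/λ_NMS-9962 = 493/680 = 0.7250.
Then L ∝ R²T⁴ gives L_NMS-9962/L_NMS-2725 = (1.31)² × (0.7250)⁴ = 1.716 × 0.2763 = 0.4741.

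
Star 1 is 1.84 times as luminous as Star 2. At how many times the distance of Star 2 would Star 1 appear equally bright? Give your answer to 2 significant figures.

1.4

Equal flux requires L_1/d_1² = L_2/d_2², so d_1/d_2 = √(L_1/L_2)
= √(1.84) = 1.356.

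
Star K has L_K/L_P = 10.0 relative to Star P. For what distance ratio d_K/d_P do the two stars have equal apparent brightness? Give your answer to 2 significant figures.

Equal flux requires L_K/d_K² = L_P/d_P², so d_K/d_P = √(L_K/L_P)
= √(10.0) = 3.162.

3.2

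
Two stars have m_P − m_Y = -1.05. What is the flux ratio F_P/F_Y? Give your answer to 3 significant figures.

F_P/F_Y = 10^(−(m_P − m_Y)/2.5) = 10^(1.05/2.5) = 10^0.420 = 2.630.

2.63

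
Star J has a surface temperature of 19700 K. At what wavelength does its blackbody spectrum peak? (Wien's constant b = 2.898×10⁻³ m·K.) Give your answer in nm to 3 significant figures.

147 nm

λ_max = b/T = 2.898×10⁻³ / 19700 = 1.47×10^-7 m = 147.1 nm.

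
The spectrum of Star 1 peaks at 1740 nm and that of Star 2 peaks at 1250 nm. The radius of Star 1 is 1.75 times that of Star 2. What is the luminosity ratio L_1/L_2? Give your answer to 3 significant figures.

0.816

Wien's law gives T ∝ 1/λ_max, so T_1/T_2 = λ_2/λ_1 = 1250/1740 = 0.7184.
Then L ∝ R²T⁴ gives L_1/L_2 = (1.75)² × (0.7184)⁴ = 3.062 × 0.2663 = 0.8157.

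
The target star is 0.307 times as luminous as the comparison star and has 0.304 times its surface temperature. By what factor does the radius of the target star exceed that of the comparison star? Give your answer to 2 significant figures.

L ∝ R²T⁴ gives R ∝ √L / T², so
R_t/R_c = √(0.307) / (0.304)² = 0.5541 / 0.09242 = 5.995.

6.0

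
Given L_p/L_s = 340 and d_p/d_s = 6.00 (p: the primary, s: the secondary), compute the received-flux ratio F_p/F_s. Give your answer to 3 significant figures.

F = L/(4πd²), so F_p/F_s = (L_p/L_s) / (d_p/d_s)²
= 340 / (6.00)² = 340 / 36.00 = 9.444.

9.44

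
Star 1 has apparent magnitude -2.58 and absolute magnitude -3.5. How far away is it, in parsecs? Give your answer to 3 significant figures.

15.3 pc

m − M = 5 log₁₀(d/10 pc)
-2.58 − (-3.5) = 0.92 = 5 log₁₀(d/10)
d = 10 × 10^(0.92/5) = 10 × 10^0.184 = 15.28 pc.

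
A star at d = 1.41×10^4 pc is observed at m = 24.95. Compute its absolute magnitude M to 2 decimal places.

9.20

M = m − 5 log₁₀(d/10 pc) = 24.95 − 5 log₁₀(1.41×10^4/10)
  = 24.95 − 5 × 3.149 = 24.95 − 15.75 = 9.20.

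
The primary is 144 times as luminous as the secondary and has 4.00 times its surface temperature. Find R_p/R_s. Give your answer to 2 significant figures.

0.75

L ∝ R²T⁴ gives R ∝ √L / T², so
R_p/R_s = √(144) / (4.00)² = 12.00 / 16.00 = 0.7500.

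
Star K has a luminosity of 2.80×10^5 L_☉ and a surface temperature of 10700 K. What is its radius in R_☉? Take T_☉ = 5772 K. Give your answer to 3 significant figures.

R/R_☉ = √(L/L_☉) / (T/T_☉)² = √(2.80×10^5) / (1.854)²
       = 529.2 / 3.436 = 154.0.

154 R_☉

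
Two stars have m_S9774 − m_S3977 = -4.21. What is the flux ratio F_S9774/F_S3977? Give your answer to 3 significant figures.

F_S9774/F_S3977 = 10^(−(m_S9774 − m_S3977)/2.5) = 10^(4.21/2.5) = 10^1.684 = 48.31.

48.3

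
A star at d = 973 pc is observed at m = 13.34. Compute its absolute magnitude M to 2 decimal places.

3.40

M = m − 5 log₁₀(d/10 pc) = 13.34 − 5 log₁₀(973/10)
  = 13.34 − 5 × 1.988 = 13.34 − 9.94 = 3.40.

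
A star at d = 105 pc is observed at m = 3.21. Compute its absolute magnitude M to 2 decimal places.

-1.90

M = m − 5 log₁₀(d/10 pc) = 3.21 − 5 log₁₀(105/10)
  = 3.21 − 5 × 1.021 = 3.21 − 5.11 = -1.90.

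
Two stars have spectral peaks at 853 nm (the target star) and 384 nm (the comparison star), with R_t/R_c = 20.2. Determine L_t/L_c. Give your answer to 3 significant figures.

16.8

Wien's law gives T ∝ 1/λ_max, so T_t/T_c = λ_c/λ_t = 384/853 = 0.4502.
Then L ∝ R²T⁴ gives L_t/L_c = (20.2)² × (0.4502)⁴ = 408.0 × 0.04107 = 16.76.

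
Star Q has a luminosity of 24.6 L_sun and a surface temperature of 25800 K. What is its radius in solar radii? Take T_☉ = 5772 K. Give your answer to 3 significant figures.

R/R_☉ = √(L/L_☉) / (T/T_☉)² = √(24.6) / (4.470)²
       = 4.960 / 19.98 = 0.2482.

0.248 solar radii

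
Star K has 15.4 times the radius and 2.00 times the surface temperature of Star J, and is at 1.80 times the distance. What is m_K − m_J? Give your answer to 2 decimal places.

L_K/L_J = (15.4)²(2.00)⁴ = 3795.
F_K/F_J = (L_K/L_J)/(d_K/d_J)² = 3795/3.240 = 1171.
m_K − m_J = −2.5 log₁₀(1171) = -7.67.

-7.67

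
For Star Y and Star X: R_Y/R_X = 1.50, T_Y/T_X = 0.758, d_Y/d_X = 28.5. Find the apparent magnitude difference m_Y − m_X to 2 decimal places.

L_Y/L_X = (1.50)²(0.758)⁴ = 0.7428.
F_Y/F_X = (L_Y/L_X)/(d_Y/d_X)² = 0.7428/812.2 = 9.145×10^-4.
m_Y − m_X = −2.5 log₁₀(9.145×10^-4) = 7.60.

7.60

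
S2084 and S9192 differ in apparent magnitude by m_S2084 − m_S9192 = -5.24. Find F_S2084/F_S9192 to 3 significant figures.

F_S2084/F_S9192 = 10^(−(m_S2084 − m_S9192)/2.5) = 10^(5.24/2.5) = 10^2.096 = 124.7.

125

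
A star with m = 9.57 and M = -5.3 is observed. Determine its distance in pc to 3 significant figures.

m − M = 5 log₁₀(d/10 pc)
9.57 − (-5.3) = 14.87 = 5 log₁₀(d/10)
d = 10 × 10^(14.87/5) = 10 × 10^2.974 = 9419 pc.

9.42×10^3 pc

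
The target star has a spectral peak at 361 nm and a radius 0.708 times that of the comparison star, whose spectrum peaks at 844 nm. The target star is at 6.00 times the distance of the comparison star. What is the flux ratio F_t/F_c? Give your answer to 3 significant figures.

0.416

Wien's law: T_t/T_c = λ_c/λ_t = 844/361 = 2.338.
L_t/L_c = (R_t/R_c)²(T_t/T_c)⁴ = (0.708)²(2.338)⁴ = 14.98.
F_t/F_c = (L_t/L_c)/(d_t/d_c)² = 14.98/(6.00)² = 0.4160.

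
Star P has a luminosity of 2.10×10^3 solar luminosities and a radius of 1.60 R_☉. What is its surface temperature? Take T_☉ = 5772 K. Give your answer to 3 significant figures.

T/T_☉ = (L/L_☉)^(1/4) / (R/R_☉)^(1/2)
T = 5772 × (2.10×10^3)^(1/4) / √(1.60) = 5772 × 6.769 / 1.265 = 3.089×10^4 K.

3.09×10^4 K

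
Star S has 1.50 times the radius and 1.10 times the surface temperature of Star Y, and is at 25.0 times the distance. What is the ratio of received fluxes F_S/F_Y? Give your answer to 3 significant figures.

L_S/L_Y = (R_S/R_Y)²(T_S/T_Y)⁴ = (1.50)² × (1.10)⁴ = 3.294.
F_S/F_Y = (L_S/L_Y)/(d_S/d_Y)² = 3.294 / (25.0)² = 0.005271.

0.00527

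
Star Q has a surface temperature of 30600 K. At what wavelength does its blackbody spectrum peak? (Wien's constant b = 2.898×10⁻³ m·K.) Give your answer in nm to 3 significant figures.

94.7 nm

λ_max = b/T = 2.898×10⁻³ / 30600 = 9.47×10^-8 m = 94.71 nm.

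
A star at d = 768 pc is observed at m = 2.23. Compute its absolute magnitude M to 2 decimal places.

M = m − 5 log₁₀(d/10 pc) = 2.23 − 5 log₁₀(768/10)
  = 2.23 − 5 × 1.885 = 2.23 − 9.43 = -7.20.

-7.20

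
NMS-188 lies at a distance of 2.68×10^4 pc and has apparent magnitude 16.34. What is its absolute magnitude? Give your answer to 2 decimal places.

M = m − 5 log₁₀(d/10 pc) = 16.34 − 5 log₁₀(2.68×10^4/10)
  = 16.34 − 5 × 3.428 = 16.34 − 17.14 = -0.80.

-0.80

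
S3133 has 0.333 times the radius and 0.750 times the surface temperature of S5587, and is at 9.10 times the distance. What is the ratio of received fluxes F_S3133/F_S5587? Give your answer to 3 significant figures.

L_S3133/L_S5587 = (R_S3133/R_S5587)²(T_S3133/T_S5587)⁴ = (0.333)² × (0.750)⁴ = 0.03509.
F_S3133/F_S5587 = (L_S3133/L_S5587)/(d_S3133/d_S5587)² = 0.03509 / (9.10)² = 4.237×10^-4.

4.24×10^-4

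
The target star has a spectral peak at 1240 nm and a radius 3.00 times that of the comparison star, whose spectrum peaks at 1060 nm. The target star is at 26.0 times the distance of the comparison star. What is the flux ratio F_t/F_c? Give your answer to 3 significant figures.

0.00711

Wien's law: T_t/T_c = λ_c/λ_t = 1060/1240 = 0.8548.
L_t/L_c = (R_t/R_c)²(T_t/T_c)⁴ = (3.00)²(0.8548)⁴ = 4.806.
F_t/F_c = (L_t/L_c)/(d_t/d_c)² = 4.806/(26.0)² = 0.007109.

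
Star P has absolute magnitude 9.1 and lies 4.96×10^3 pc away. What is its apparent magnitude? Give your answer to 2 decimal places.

22.58

m = M + 5 log₁₀(d/10 pc) = 9.1 + 5 log₁₀(4.96×10^3/10)
  = 9.1 + 5 × 2.695 = 9.1 + 13.48 = 22.58.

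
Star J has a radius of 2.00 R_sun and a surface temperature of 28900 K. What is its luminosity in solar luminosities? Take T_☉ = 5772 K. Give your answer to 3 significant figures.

L/L_☉ = (R/R_☉)² (T/T_☉)⁴ = (2.00)² × (28900/5772)⁴
       = 4.000 × (5.007)⁴ = 4.000 × 628.5 = 2514.

2.51×10^3 solar luminosities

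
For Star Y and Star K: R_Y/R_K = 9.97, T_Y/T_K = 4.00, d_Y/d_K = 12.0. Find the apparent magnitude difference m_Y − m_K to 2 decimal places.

-5.62

L_Y/L_K = (9.97)²(4.00)⁴ = 2.545×10^4.
F_Y/F_K = (L_Y/L_K)/(d_Y/d_K)² = 2.545×10^4/144.0 = 176.7.
m_Y − m_K = −2.5 log₁₀(176.7) = -5.62.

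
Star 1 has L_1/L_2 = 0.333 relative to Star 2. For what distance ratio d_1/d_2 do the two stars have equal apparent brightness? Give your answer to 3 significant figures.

0.577

Equal flux requires L_1/d_1² = L_2/d_2², so d_1/d_2 = √(L_1/L_2)
= √(0.333) = 0.5771.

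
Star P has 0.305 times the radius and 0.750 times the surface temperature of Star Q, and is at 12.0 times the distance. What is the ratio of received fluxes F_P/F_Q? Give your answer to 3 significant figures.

L_P/L_Q = (R_P/R_Q)²(T_P/T_Q)⁴ = (0.305)² × (0.750)⁴ = 0.02943.
F_P/F_Q = (L_P/L_Q)/(d_P/d_Q)² = 0.02943 / (12.0)² = 2.044×10^-4.

2.04×10^-4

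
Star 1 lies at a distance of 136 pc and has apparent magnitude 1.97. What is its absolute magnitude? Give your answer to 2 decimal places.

M = m − 5 log₁₀(d/10 pc) = 1.97 − 5 log₁₀(136/10)
  = 1.97 − 5 × 1.134 = 1.97 − 5.67 = -3.70.

-3.70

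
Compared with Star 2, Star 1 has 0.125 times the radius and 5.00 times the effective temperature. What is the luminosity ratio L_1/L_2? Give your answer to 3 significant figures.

9.77

From the Stefan–Boltzmann law, L ∝ R²T⁴, so
L_1/L_2 = (R_1/R_2)² (T_1/T_2)⁴ = (0.125)² × (5.00)⁴ = 0.01562 × 625.0 = 9.766.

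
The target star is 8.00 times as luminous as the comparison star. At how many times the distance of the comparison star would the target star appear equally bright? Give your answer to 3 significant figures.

Equal flux requires L_t/d_t² = L_c/d_c², so d_t/d_c = √(L_t/L_c)
= √(8.00) = 2.828.

2.83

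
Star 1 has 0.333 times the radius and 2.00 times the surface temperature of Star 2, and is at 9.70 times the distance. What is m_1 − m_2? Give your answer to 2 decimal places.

4.31

L_1/L_2 = (0.333)²(2.00)⁴ = 1.774.
F_1/F_2 = (L_1/L_2)/(d_1/d_2)² = 1.774/94.09 = 0.01886.
m_1 − m_2 = −2.5 log₁₀(0.01886) = 4.31.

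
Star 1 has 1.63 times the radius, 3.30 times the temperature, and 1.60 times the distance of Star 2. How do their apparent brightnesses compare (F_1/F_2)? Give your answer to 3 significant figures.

123

L_1/L_2 = (R_1/R_2)²(T_1/T_2)⁴ = (1.63)² × (3.30)⁴ = 315.1.
F_1/F_2 = (L_1/L_2)/(d_1/d_2)² = 315.1 / (1.60)² = 123.1.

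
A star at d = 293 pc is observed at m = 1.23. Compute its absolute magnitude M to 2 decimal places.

M = m − 5 log₁₀(d/10 pc) = 1.23 − 5 log₁₀(293/10)
  = 1.23 − 5 × 1.467 = 1.23 − 7.33 = -6.10.

-6.10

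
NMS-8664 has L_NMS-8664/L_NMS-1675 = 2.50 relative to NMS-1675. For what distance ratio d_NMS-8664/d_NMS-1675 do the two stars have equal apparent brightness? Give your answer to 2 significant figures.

Equal flux requires L_NMS-8664/d_NMS-8664² = L_NMS-1675/d_NMS-1675², so d_NMS-8664/d_NMS-1675 = √(L_NMS-8664/L_NMS-1675)
= √(2.50) = 1.581.

1.6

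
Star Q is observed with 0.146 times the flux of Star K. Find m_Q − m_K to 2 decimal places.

2.09

m_Q − m_K = −2.5 log₁₀(F_Q/F_K) = −2.5 log₁₀(0.146) = −2.5 × (-0.836) = 2.089.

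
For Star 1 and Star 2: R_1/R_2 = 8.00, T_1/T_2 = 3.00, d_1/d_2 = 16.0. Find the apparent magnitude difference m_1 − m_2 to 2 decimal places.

L_1/L_2 = (8.00)²(3.00)⁴ = 5184.
F_1/F_2 = (L_1/L_2)/(d_1/d_2)² = 5184/256.0 = 20.25.
m_1 − m_2 = −2.5 log₁₀(20.25) = -3.27.

-3.27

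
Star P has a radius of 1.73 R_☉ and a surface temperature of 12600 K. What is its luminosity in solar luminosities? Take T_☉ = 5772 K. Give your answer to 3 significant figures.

L/L_☉ = (R/R_☉)² (T/T_☉)⁴ = (1.73)² × (12600/5772)⁴
       = 2.993 × (2.183)⁴ = 2.993 × 22.71 = 67.96.

68.0 solar luminosities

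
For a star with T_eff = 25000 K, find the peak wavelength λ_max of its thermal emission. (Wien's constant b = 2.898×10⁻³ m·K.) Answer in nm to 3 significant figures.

λ_max = b/T = 2.898×10⁻³ / 25000 = 1.16×10^-7 m = 115.9 nm.

116 nm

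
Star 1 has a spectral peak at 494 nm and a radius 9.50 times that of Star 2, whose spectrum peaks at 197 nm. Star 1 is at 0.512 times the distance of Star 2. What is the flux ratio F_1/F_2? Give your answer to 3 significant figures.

Wien's law: T_1/T_2 = λ_2/λ_1 = 197/494 = 0.3988.
L_1/L_2 = (R_1/R_2)²(T_1/T_2)⁴ = (9.50)²(0.3988)⁴ = 2.282.
F_1/F_2 = (L_1/L_2)/(d_1/d_2)² = 2.282/(0.512)² = 8.707.

8.71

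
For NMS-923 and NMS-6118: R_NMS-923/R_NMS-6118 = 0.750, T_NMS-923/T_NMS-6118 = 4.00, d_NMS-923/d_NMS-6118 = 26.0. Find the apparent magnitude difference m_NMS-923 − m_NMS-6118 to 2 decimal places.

L_NMS-923/L_NMS-6118 = (0.750)²(4.00)⁴ = 144.0.
F_NMS-923/F_NMS-6118 = (L_NMS-923/L_NMS-6118)/(d_NMS-923/d_NMS-6118)² = 144.0/676.0 = 0.2130.
m_NMS-923 − m_NMS-6118 = −2.5 log₁₀(0.2130) = 1.68.

1.68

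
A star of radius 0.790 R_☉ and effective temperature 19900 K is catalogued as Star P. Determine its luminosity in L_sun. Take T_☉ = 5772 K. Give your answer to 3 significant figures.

88.2 L_sun

L/L_☉ = (R/R_☉)² (T/T_☉)⁴ = (0.790)² × (19900/5772)⁴
       = 0.6241 × (3.448)⁴ = 0.6241 × 141.3 = 88.18.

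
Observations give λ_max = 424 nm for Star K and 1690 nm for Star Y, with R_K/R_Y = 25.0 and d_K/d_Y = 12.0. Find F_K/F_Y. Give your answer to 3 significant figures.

1.10×10^3

Wien's law: T_K/T_Y = λ_Y/λ_K = 1690/424 = 3.986.
L_K/L_Y = (R_K/R_Y)²(T_K/T_Y)⁴ = (25.0)²(3.986)⁴ = 1.577×10^5.
F_K/F_Y = (L_K/L_Y)/(d_K/d_Y)² = 1.577×10^5/(12.0)² = 1095.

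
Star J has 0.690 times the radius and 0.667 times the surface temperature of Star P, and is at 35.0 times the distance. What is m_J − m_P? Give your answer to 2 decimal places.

10.28

L_J/L_P = (0.690)²(0.667)⁴ = 0.09423.
F_J/F_P = (L_J/L_P)/(d_J/d_P)² = 0.09423/1225 = 7.692×10^-5.
m_J − m_P = −2.5 log₁₀(7.692×10^-5) = 10.28.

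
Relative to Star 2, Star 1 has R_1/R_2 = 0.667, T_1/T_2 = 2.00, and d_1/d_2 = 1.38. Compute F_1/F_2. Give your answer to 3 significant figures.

3.74

L_1/L_2 = (R_1/R_2)²(T_1/T_2)⁴ = (0.667)² × (2.00)⁴ = 7.118.
F_1/F_2 = (L_1/L_2)/(d_1/d_2)² = 7.118 / (1.38)² = 3.738.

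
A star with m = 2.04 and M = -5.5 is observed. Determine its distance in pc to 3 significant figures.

m − M = 5 log₁₀(d/10 pc)
2.04 − (-5.5) = 7.54 = 5 log₁₀(d/10)
d = 10 × 10^(7.54/5) = 10 × 10^1.508 = 322.1 pc.

322 pc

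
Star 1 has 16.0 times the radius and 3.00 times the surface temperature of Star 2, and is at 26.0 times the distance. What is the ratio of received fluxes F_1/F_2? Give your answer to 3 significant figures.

L_1/L_2 = (R_1/R_2)²(T_1/T_2)⁴ = (16.0)² × (3.00)⁴ = 2.074×10^4.
F_1/F_2 = (L_1/L_2)/(d_1/d_2)² = 2.074×10^4 / (26.0)² = 30.67.

30.7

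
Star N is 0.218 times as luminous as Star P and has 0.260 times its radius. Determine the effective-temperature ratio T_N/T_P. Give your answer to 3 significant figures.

1.34

L ∝ R²T⁴ gives T ∝ (L/R²)^(1/4), so
T_N/T_P = (0.218 / 0.260²)^(1/4) = (3.225)^(1/4) = 1.340.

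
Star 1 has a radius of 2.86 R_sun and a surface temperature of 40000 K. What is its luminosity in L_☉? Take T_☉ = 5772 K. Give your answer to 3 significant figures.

1.89×10^4 L_☉

L/L_☉ = (R/R_☉)² (T/T_☉)⁴ = (2.86)² × (40000/5772)⁴
       = 8.180 × (6.930)⁴ = 8.180 × 2306 = 1.887×10^4.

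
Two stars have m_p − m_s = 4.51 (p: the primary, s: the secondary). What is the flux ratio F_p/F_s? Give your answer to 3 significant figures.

0.0157

F_p/F_s = 10^(−(m_p − m_s)/2.5) = 10^(-4.51/2.5) = 10^-1.804 = 0.01570.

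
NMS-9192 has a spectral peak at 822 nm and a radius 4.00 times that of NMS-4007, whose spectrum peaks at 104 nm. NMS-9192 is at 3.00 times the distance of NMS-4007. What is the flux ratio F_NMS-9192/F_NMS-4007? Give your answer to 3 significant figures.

Wien's law: T_NMS-9192/T_NMS-4007 = λ_NMS-4007/λ_NMS-9192 = 104/822 = 0.1265.
L_NMS-9192/L_NMS-4007 = (R_NMS-9192/R_NMS-4007)²(T_NMS-9192/T_NMS-4007)⁴ = (4.00)²(0.1265)⁴ = 0.004100.
F_NMS-9192/F_NMS-4007 = (L_NMS-9192/L_NMS-4007)/(d_NMS-9192/d_NMS-4007)² = 0.004100/(3.00)² = 4.555×10^-4.

4.56×10^-4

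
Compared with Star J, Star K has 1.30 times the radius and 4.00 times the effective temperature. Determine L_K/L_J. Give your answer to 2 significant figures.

From the Stefan–Boltzmann law, L ∝ R²T⁴, so
L_K/L_J = (R_K/R_J)² (T_K/T_J)⁴ = (1.30)² × (4.00)⁴ = 1.690 × 256.0 = 432.6.

4.3×10^2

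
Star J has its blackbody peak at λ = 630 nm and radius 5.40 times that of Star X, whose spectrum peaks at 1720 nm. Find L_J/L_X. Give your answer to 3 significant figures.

1.62×10^3

Wien's law gives T ∝ 1/λ_max, so T_J/T_X = λ_X/λ_J = 1720/630 = 2.730.
Then L ∝ R²T⁴ gives L_J/L_X = (5.40)² × (2.730)⁴ = 29.16 × 55.56 = 1620.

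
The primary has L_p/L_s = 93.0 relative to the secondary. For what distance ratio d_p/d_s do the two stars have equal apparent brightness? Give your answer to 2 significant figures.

Equal flux requires L_p/d_p² = L_s/d_s², so d_p/d_s = √(L_p/L_s)
= √(93.0) = 9.644.

9.6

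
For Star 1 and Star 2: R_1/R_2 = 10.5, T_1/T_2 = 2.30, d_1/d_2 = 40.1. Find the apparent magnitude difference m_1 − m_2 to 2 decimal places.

-0.71

L_1/L_2 = (10.5)²(2.30)⁴ = 3085.
F_1/F_2 = (L_1/L_2)/(d_1/d_2)² = 3085/1608 = 1.919.
m_1 − m_2 = −2.5 log₁₀(1.919) = -0.71.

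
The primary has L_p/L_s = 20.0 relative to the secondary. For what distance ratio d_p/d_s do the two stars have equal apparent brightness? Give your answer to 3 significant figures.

Equal flux requires L_p/d_p² = L_s/d_s², so d_p/d_s = √(L_p/L_s)
= √(20.0) = 4.472.

4.47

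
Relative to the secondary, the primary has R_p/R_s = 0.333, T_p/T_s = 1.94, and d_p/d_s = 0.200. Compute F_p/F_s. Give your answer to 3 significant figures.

39.3

L_p/L_s = (R_p/R_s)²(T_p/T_s)⁴ = (0.333)² × (1.94)⁴ = 1.571.
F_p/F_s = (L_p/L_s)/(d_p/d_s)² = 1.571 / (0.200)² = 39.27.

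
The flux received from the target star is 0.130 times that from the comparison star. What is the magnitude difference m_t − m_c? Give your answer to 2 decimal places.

2.22

m_t − m_c = −2.5 log₁₀(F_t/F_c) = −2.5 log₁₀(0.130) = −2.5 × (-0.886) = 2.215.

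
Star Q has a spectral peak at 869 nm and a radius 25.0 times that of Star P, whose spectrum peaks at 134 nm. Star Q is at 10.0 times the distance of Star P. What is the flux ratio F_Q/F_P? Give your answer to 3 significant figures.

0.00353

Wien's law: T_Q/T_P = λ_P/λ_Q = 134/869 = 0.1542.
L_Q/L_P = (R_Q/R_P)²(T_Q/T_P)⁴ = (25.0)²(0.1542)⁴ = 0.3534.
F_Q/F_P = (L_Q/L_P)/(d_Q/d_P)² = 0.3534/(10.0)² = 0.003534.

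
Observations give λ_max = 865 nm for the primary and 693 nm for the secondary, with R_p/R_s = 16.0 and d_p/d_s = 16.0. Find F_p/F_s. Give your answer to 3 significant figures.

0.412

Wien's law: T_p/T_s = λ_s/λ_p = 693/865 = 0.8012.
L_p/L_s = (R_p/R_s)²(T_p/T_s)⁴ = (16.0)²(0.8012)⁴ = 105.5.
F_p/F_s = (L_p/L_s)/(d_p/d_s)² = 105.5/(16.0)² = 0.4120.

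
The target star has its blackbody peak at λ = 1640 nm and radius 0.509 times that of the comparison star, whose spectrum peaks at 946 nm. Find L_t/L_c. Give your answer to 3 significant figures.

0.0287

Wien's law gives T ∝ 1/λ_max, so T_t/T_c = λ_c/λ_t = 946/1640 = 0.5768.
Then L ∝ R²T⁴ gives L_t/L_c = (0.509)² × (0.5768)⁴ = 0.2591 × 0.1107 = 0.02868.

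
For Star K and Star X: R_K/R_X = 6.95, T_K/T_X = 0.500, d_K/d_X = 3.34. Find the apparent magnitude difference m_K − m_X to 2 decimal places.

L_K/L_X = (6.95)²(0.500)⁴ = 3.019.
F_K/F_X = (L_K/L_X)/(d_K/d_X)² = 3.019/11.16 = 0.2706.
m_K − m_X = −2.5 log₁₀(0.2706) = 1.42.

1.42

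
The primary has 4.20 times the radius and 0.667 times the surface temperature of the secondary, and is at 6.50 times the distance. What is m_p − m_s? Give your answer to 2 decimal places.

2.71

L_p/L_s = (4.20)²(0.667)⁴ = 3.491.
F_p/F_s = (L_p/L_s)/(d_p/d_s)² = 3.491/42.25 = 0.08264.
m_p − m_s = −2.5 log₁₀(0.08264) = 2.71.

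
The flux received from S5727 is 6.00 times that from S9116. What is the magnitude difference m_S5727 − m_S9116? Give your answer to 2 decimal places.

-1.95

m_S5727 − m_S9116 = −2.5 log₁₀(F_S5727/F_S9116) = −2.5 log₁₀(6.00) = −2.5 × (0.778) = -1.945.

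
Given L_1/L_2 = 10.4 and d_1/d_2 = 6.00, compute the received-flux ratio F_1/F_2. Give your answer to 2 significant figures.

F = L/(4πd²), so F_1/F_2 = (L_1/L_2) / (d_1/d_2)²
= 10.4 / (6.00)² = 10.4 / 36.00 = 0.2889.

0.29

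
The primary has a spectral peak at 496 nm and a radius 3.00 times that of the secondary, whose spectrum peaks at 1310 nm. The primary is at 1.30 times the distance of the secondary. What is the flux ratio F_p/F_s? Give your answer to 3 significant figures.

259

Wien's law: T_p/T_s = λ_s/λ_p = 1310/496 = 2.641.
L_p/L_s = (R_p/R_s)²(T_p/T_s)⁴ = (3.00)²(2.641)⁴ = 437.9.
F_p/F_s = (L_p/L_s)/(d_p/d_s)² = 437.9/(1.30)² = 259.1.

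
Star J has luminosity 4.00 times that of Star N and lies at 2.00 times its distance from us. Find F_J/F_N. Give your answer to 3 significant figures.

F = L/(4πd²), so F_J/F_N = (L_J/L_N) / (d_J/d_N)²
= 4.00 / (2.00)² = 4.00 / 4.000 = 1.000.

1.00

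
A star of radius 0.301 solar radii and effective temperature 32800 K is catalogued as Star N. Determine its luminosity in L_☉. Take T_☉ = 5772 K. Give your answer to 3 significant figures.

94.5 L_☉

L/L_☉ = (R/R_☉)² (T/T_☉)⁴ = (0.301)² × (32800/5772)⁴
       = 0.09060 × (5.683)⁴ = 0.09060 × 1043 = 94.48.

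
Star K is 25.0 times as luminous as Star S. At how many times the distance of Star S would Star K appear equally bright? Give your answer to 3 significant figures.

5.00

Equal flux requires L_K/d_K² = L_S/d_S², so d_K/d_S = √(L_K/L_S)
= √(25.0) = 5.000.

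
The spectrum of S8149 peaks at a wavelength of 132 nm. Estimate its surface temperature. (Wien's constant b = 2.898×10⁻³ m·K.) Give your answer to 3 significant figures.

2.20×10^4 K

T = b/λ_max = 2.898×10⁻³ / (132×10⁻⁹) = 2.195×10^4 K.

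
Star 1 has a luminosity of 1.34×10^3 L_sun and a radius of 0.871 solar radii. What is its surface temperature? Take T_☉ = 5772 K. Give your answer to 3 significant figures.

T/T_☉ = (L/L_☉)^(1/4) / (R/R_☉)^(1/2)
T = 5772 × (1.34×10^3)^(1/4) / √(0.871) = 5772 × 6.050 / 0.9333 = 3.742×10^4 K.

3.74×10^4 K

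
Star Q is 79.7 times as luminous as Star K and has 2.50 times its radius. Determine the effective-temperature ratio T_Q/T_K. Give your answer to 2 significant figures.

L ∝ R²T⁴ gives T ∝ (L/R²)^(1/4), so
T_Q/T_K = (79.7 / 2.50²)^(1/4) = (12.75)^(1/4) = 1.890.

1.9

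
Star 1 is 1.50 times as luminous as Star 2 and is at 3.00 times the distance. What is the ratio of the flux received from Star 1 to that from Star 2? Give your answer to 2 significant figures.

0.17

F = L/(4πd²), so F_1/F_2 = (L_1/L_2) / (d_1/d_2)²
= 1.50 / (3.00)² = 1.50 / 9.000 = 0.1667.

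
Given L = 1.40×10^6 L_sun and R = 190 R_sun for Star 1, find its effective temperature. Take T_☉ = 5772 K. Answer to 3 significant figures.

T/T_☉ = (L/L_☉)^(1/4) / (R/R_☉)^(1/2)
T = 5772 × (1.40×10^6)^(1/4) / √(190) = 5772 × 34.40 / 13.78 = 1.440×10^4 K.

1.44×10^4 K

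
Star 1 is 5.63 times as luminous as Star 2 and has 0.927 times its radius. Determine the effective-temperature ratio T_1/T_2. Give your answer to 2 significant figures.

L ∝ R²T⁴ gives T ∝ (L/R²)^(1/4), so
T_1/T_2 = (5.63 / 0.927²)^(1/4) = (6.552)^(1/4) = 1.600.

1.6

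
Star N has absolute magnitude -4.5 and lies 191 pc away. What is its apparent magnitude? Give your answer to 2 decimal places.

m = M + 5 log₁₀(d/10 pc) = -4.5 + 5 log₁₀(191/10)
  = -4.5 + 5 × 1.281 = -4.5 + 6.41 = 1.91.

1.91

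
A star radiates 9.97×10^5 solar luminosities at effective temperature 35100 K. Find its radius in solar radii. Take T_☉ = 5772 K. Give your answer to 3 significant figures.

27.0 solar radii

R/R_☉ = √(L/L_☉) / (T/T_☉)² = √(9.97×10^5) / (6.081)²
       = 998.5 / 36.98 = 27.00.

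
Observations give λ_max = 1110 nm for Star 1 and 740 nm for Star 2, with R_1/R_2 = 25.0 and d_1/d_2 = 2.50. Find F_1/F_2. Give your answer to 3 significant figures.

19.8

Wien's law: T_1/T_2 = λ_2/λ_1 = 740/1110 = 0.6667.
L_1/L_2 = (R_1/R_2)²(T_1/T_2)⁴ = (25.0)²(0.6667)⁴ = 123.5.
F_1/F_2 = (L_1/L_2)/(d_1/d_2)² = 123.5/(2.50)² = 19.75.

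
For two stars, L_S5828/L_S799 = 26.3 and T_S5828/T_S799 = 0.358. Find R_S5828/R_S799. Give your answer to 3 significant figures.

40.0

L ∝ R²T⁴ gives R ∝ √L / T², so
R_S5828/R_S799 = √(26.3) / (0.358)² = 5.128 / 0.1282 = 40.01.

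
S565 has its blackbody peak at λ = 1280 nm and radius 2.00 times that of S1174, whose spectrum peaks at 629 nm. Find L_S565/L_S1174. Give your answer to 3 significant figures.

0.233

Wien's law gives T ∝ 1/λ_max, so T_S565/T_S1174 = λ_S1174/λ_S565 = 629/1280 = 0.4914.
Then L ∝ R²T⁴ gives L_S565/L_S1174 = (2.00)² × (0.4914)⁴ = 4.000 × 0.05831 = 0.2333.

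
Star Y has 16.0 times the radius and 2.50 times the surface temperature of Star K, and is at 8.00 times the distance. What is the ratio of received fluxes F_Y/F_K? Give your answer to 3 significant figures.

156

L_Y/L_K = (R_Y/R_K)²(T_Y/T_K)⁴ = (16.0)² × (2.50)⁴ = 1.000×10^4.
F_Y/F_K = (L_Y/L_K)/(d_Y/d_K)² = 1.000×10^4 / (8.00)² = 156.2.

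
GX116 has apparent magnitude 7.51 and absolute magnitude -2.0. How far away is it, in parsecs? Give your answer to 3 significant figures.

798 pc

m − M = 5 log₁₀(d/10 pc)
7.51 − (-2.0) = 9.51 = 5 log₁₀(d/10)
d = 10 × 10^(9.51/5) = 10 × 10^1.902 = 798.0 pc.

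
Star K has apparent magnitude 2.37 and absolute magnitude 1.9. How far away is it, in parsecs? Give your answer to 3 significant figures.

m − M = 5 log₁₀(d/10 pc)
2.37 − (1.9) = 0.47 = 5 log₁₀(d/10)
d = 10 × 10^(0.47/5) = 10 × 10^0.094 = 12.42 pc.

12.4 pc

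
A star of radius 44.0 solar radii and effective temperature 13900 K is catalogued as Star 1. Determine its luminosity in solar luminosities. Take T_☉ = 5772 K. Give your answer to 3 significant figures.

L/L_☉ = (R/R_☉)² (T/T_☉)⁴ = (44.0)² × (13900/5772)⁴
       = 1936 × (2.408)⁴ = 1936 × 33.63 = 6.511×10^4.

6.51×10^4 solar luminosities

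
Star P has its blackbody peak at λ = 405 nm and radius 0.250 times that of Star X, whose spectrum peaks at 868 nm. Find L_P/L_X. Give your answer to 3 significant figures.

Wien's law gives T ∝ 1/λ_max, so T_P/T_X = λ_X/λ_P = 868/405 = 2.143.
Then L ∝ R²T⁴ gives L_P/L_X = (0.250)² × (2.143)⁴ = 0.06250 × 21.10 = 1.319.

1.32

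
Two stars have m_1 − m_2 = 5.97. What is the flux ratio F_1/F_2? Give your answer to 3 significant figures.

F_1/F_2 = 10^(−(m_1 − m_2)/2.5) = 10^(-5.97/2.5) = 10^-2.388 = 0.004093.

0.00409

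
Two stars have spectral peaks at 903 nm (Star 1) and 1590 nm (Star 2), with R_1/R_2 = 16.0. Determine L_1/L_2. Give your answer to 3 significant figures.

2.46×10^3

Wien's law gives T ∝ 1/λ_max, so T_1/T_2 = λ_2/λ_1 = 1590/903 = 1.761.
Then L ∝ R²T⁴ gives L_1/L_2 = (16.0)² × (1.761)⁴ = 256.0 × 9.613 = 2461.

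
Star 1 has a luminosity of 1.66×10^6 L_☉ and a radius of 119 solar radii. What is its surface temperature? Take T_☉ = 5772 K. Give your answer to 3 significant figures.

1.90×10^4 K

T/T_☉ = (L/L_☉)^(1/4) / (R/R_☉)^(1/2)
T = 5772 × (1.66×10^6)^(1/4) / √(119) = 5772 × 35.89 / 10.91 = 1.899×10^4 K.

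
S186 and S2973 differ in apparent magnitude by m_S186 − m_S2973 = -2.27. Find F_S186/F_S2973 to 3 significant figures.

F_S186/F_S2973 = 10^(−(m_S186 − m_S2973)/2.5) = 10^(2.27/2.5) = 10^0.908 = 8.091.

8.09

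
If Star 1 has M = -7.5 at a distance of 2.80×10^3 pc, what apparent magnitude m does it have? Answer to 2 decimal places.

4.74

m = M + 5 log₁₀(d/10 pc) = -7.5 + 5 log₁₀(2.80×10^3/10)
  = -7.5 + 5 × 2.447 = -7.5 + 12.24 = 4.74.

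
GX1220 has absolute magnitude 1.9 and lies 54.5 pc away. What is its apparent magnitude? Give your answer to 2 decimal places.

m = M + 5 log₁₀(d/10 pc) = 1.9 + 5 log₁₀(54.5/10)
  = 1.9 + 5 × 0.736 = 1.9 + 3.68 = 5.58.

5.58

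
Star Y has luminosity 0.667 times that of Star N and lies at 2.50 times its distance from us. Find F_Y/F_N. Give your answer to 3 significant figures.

0.107

F = L/(4πd²), so F_Y/F_N = (L_Y/L_N) / (d_Y/d_N)²
= 0.667 / (2.50)² = 0.667 / 6.250 = 0.1067.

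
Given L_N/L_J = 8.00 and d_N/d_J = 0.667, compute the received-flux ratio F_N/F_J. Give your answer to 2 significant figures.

18

F = L/(4πd²), so F_N/F_J = (L_N/L_J) / (d_N/d_J)²
= 8.00 / (0.667)² = 8.00 / 0.4449 = 17.98.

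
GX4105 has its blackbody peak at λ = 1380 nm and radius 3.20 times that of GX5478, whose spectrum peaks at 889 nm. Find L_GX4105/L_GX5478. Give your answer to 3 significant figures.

1.76

Wien's law gives T ∝ 1/λ_max, so T_GX4105/T_GX5478 = λ_GX5478/λ_GX4105 = 889/1380 = 0.6442.
Then L ∝ R²T⁴ gives L_GX4105/L_GX5478 = (3.20)² × (0.6442)⁴ = 10.24 × 0.1722 = 1.764.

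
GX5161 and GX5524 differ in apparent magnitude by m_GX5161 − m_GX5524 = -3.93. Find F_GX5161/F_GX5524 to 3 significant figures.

37.3

F_GX5161/F_GX5524 = 10^(−(m_GX5161 − m_GX5524)/2.5) = 10^(3.93/2.5) = 10^1.572 = 37.33.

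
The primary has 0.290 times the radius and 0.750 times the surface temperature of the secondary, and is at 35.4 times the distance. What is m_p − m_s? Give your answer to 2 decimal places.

L_p/L_s = (0.290)²(0.750)⁴ = 0.02661.
F_p/F_s = (L_p/L_s)/(d_p/d_s)² = 0.02661/1253 = 2.123×10^-5.
m_p − m_s = −2.5 log₁₀(2.123×10^-5) = 11.68.

11.68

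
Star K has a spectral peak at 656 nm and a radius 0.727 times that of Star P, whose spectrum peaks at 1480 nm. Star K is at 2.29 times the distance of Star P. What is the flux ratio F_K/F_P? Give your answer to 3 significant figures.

2.61

Wien's law: T_K/T_P = λ_P/λ_K = 1480/656 = 2.256.
L_K/L_P = (R_K/R_P)²(T_K/T_P)⁴ = (0.727)²(2.256)⁴ = 13.69.
F_K/F_P = (L_K/L_P)/(d_K/d_P)² = 13.69/(2.29)² = 2.611.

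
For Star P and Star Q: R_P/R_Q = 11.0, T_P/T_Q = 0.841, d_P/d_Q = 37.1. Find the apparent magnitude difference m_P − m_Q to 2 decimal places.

L_P/L_Q = (11.0)²(0.841)⁴ = 60.53.
F_P/F_Q = (L_P/L_Q)/(d_P/d_Q)² = 60.53/1376 = 0.04398.
m_P − m_Q = −2.5 log₁₀(0.04398) = 3.39.

3.39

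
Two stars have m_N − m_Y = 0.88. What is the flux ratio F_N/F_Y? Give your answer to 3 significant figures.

0.445

F_N/F_Y = 10^(−(m_N − m_Y)/2.5) = 10^(-0.88/2.5) = 10^-0.352 = 0.4446.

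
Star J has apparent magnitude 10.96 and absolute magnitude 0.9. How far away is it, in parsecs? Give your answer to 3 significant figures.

m − M = 5 log₁₀(d/10 pc)
10.96 − (0.9) = 10.06 = 5 log₁₀(d/10)
d = 10 × 10^(10.06/5) = 10 × 10^2.012 = 1028 pc.

1.03×10^3 pc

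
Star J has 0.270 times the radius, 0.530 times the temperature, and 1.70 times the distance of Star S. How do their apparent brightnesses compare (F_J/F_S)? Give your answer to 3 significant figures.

L_J/L_S = (R_J/R_S)²(T_J/T_S)⁴ = (0.270)² × (0.530)⁴ = 0.005752.
F_J/F_S = (L_J/L_S)/(d_J/d_S)² = 0.005752 / (1.70)² = 0.001990.

0.00199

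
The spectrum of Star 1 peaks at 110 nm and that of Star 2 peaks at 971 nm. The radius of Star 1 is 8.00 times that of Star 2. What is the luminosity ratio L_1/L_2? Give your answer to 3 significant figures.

3.89×10^5

Wien's law gives T ∝ 1/λ_max, so T_1/T_2 = λ_2/λ_1 = 971/110 = 8.827.
Then L ∝ R²T⁴ gives L_1/L_2 = (8.00)² × (8.827)⁴ = 64.00 × 6072 = 3.886×10^5.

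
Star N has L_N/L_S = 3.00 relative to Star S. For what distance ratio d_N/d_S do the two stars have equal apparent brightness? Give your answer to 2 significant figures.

Equal flux requires L_N/d_N² = L_S/d_S², so d_N/d_S = √(L_N/L_S)
= √(3.00) = 1.732.

1.7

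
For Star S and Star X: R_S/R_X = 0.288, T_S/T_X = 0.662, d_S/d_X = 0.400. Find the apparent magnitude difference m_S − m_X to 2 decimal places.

L_S/L_X = (0.288)²(0.662)⁴ = 0.01593.
F_S/F_X = (L_S/L_X)/(d_S/d_X)² = 0.01593/0.1600 = 0.09956.
m_S − m_X = −2.5 log₁₀(0.09956) = 2.50.

2.50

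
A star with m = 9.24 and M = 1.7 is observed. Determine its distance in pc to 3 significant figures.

322 pc

m − M = 5 log₁₀(d/10 pc)
9.24 − (1.7) = 7.54 = 5 log₁₀(d/10)
d = 10 × 10^(7.54/5) = 10 × 10^1.508 = 322.1 pc.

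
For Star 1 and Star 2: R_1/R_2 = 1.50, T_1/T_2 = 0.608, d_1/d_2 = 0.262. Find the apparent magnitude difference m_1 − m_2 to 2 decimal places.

L_1/L_2 = (1.50)²(0.608)⁴ = 0.3075.
F_1/F_2 = (L_1/L_2)/(d_1/d_2)² = 0.3075/0.06864 = 4.479.
m_1 − m_2 = −2.5 log₁₀(4.479) = -1.63.

-1.63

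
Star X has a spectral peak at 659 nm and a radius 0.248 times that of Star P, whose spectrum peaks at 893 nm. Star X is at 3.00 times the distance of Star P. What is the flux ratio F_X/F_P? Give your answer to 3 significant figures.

0.0230

Wien's law: T_X/T_P = λ_P/λ_X = 893/659 = 1.355.
L_X/L_P = (R_X/R_P)²(T_X/T_P)⁴ = (0.248)²(1.355)⁴ = 0.2074.
F_X/F_P = (L_X/L_P)/(d_X/d_P)² = 0.2074/(3.00)² = 0.02304.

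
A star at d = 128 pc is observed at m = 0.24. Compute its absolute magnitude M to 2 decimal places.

M = m − 5 log₁₀(d/10 pc) = 0.24 − 5 log₁₀(128/10)
  = 0.24 − 5 × 1.107 = 0.24 − 5.54 = -5.30.

-5.30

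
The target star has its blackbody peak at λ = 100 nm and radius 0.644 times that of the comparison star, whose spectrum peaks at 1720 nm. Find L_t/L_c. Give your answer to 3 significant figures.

Wien's law gives T ∝ 1/λ_max, so T_t/T_c = λ_c/λ_t = 1720/100 = 17.20.
Then L ∝ R²T⁴ gives L_t/L_c = (0.644)² × (17.20)⁴ = 0.4147 × 8.752×10^4 = 3.630×10^4.

3.63×10^4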